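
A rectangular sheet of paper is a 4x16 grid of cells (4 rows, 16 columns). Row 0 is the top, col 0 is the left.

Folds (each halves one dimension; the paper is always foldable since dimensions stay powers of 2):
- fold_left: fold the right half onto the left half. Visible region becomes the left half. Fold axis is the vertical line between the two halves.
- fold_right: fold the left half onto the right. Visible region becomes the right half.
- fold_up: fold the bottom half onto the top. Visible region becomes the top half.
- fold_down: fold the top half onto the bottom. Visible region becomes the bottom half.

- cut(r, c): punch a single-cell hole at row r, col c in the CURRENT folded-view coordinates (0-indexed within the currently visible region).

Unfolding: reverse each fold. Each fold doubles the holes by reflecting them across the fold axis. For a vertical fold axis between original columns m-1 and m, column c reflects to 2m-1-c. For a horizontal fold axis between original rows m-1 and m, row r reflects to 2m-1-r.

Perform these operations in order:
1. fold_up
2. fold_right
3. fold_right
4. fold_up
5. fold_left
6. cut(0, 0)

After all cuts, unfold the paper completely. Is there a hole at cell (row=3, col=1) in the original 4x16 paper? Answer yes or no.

Op 1 fold_up: fold axis h@2; visible region now rows[0,2) x cols[0,16) = 2x16
Op 2 fold_right: fold axis v@8; visible region now rows[0,2) x cols[8,16) = 2x8
Op 3 fold_right: fold axis v@12; visible region now rows[0,2) x cols[12,16) = 2x4
Op 4 fold_up: fold axis h@1; visible region now rows[0,1) x cols[12,16) = 1x4
Op 5 fold_left: fold axis v@14; visible region now rows[0,1) x cols[12,14) = 1x2
Op 6 cut(0, 0): punch at orig (0,12); cuts so far [(0, 12)]; region rows[0,1) x cols[12,14) = 1x2
Unfold 1 (reflect across v@14): 2 holes -> [(0, 12), (0, 15)]
Unfold 2 (reflect across h@1): 4 holes -> [(0, 12), (0, 15), (1, 12), (1, 15)]
Unfold 3 (reflect across v@12): 8 holes -> [(0, 8), (0, 11), (0, 12), (0, 15), (1, 8), (1, 11), (1, 12), (1, 15)]
Unfold 4 (reflect across v@8): 16 holes -> [(0, 0), (0, 3), (0, 4), (0, 7), (0, 8), (0, 11), (0, 12), (0, 15), (1, 0), (1, 3), (1, 4), (1, 7), (1, 8), (1, 11), (1, 12), (1, 15)]
Unfold 5 (reflect across h@2): 32 holes -> [(0, 0), (0, 3), (0, 4), (0, 7), (0, 8), (0, 11), (0, 12), (0, 15), (1, 0), (1, 3), (1, 4), (1, 7), (1, 8), (1, 11), (1, 12), (1, 15), (2, 0), (2, 3), (2, 4), (2, 7), (2, 8), (2, 11), (2, 12), (2, 15), (3, 0), (3, 3), (3, 4), (3, 7), (3, 8), (3, 11), (3, 12), (3, 15)]
Holes: [(0, 0), (0, 3), (0, 4), (0, 7), (0, 8), (0, 11), (0, 12), (0, 15), (1, 0), (1, 3), (1, 4), (1, 7), (1, 8), (1, 11), (1, 12), (1, 15), (2, 0), (2, 3), (2, 4), (2, 7), (2, 8), (2, 11), (2, 12), (2, 15), (3, 0), (3, 3), (3, 4), (3, 7), (3, 8), (3, 11), (3, 12), (3, 15)]

Answer: no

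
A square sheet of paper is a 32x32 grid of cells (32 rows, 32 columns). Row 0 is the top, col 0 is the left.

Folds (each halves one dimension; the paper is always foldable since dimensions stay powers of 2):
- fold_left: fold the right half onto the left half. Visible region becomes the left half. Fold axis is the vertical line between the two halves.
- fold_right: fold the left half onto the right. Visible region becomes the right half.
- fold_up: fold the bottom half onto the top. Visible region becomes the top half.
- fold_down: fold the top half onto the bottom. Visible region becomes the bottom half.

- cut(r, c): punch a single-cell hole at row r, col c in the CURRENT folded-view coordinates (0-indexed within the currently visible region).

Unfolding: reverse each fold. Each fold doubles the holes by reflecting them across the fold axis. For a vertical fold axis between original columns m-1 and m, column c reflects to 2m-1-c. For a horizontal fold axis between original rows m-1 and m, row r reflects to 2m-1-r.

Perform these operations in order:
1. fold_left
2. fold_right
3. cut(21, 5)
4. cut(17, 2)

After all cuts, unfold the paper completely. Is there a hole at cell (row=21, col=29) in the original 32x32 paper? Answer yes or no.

Answer: yes

Derivation:
Op 1 fold_left: fold axis v@16; visible region now rows[0,32) x cols[0,16) = 32x16
Op 2 fold_right: fold axis v@8; visible region now rows[0,32) x cols[8,16) = 32x8
Op 3 cut(21, 5): punch at orig (21,13); cuts so far [(21, 13)]; region rows[0,32) x cols[8,16) = 32x8
Op 4 cut(17, 2): punch at orig (17,10); cuts so far [(17, 10), (21, 13)]; region rows[0,32) x cols[8,16) = 32x8
Unfold 1 (reflect across v@8): 4 holes -> [(17, 5), (17, 10), (21, 2), (21, 13)]
Unfold 2 (reflect across v@16): 8 holes -> [(17, 5), (17, 10), (17, 21), (17, 26), (21, 2), (21, 13), (21, 18), (21, 29)]
Holes: [(17, 5), (17, 10), (17, 21), (17, 26), (21, 2), (21, 13), (21, 18), (21, 29)]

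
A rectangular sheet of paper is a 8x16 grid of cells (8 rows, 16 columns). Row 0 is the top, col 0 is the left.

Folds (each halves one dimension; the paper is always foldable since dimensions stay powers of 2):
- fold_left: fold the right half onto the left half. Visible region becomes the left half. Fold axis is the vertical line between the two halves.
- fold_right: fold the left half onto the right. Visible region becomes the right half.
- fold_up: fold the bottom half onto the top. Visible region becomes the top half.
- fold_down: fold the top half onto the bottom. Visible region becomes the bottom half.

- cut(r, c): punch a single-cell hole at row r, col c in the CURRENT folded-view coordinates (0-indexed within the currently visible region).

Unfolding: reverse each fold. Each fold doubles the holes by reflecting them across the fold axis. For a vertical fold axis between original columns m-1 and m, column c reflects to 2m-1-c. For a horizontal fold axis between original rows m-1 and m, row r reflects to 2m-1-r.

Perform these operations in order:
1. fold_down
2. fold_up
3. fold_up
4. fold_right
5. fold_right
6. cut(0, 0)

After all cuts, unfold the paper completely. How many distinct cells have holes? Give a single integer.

Answer: 32

Derivation:
Op 1 fold_down: fold axis h@4; visible region now rows[4,8) x cols[0,16) = 4x16
Op 2 fold_up: fold axis h@6; visible region now rows[4,6) x cols[0,16) = 2x16
Op 3 fold_up: fold axis h@5; visible region now rows[4,5) x cols[0,16) = 1x16
Op 4 fold_right: fold axis v@8; visible region now rows[4,5) x cols[8,16) = 1x8
Op 5 fold_right: fold axis v@12; visible region now rows[4,5) x cols[12,16) = 1x4
Op 6 cut(0, 0): punch at orig (4,12); cuts so far [(4, 12)]; region rows[4,5) x cols[12,16) = 1x4
Unfold 1 (reflect across v@12): 2 holes -> [(4, 11), (4, 12)]
Unfold 2 (reflect across v@8): 4 holes -> [(4, 3), (4, 4), (4, 11), (4, 12)]
Unfold 3 (reflect across h@5): 8 holes -> [(4, 3), (4, 4), (4, 11), (4, 12), (5, 3), (5, 4), (5, 11), (5, 12)]
Unfold 4 (reflect across h@6): 16 holes -> [(4, 3), (4, 4), (4, 11), (4, 12), (5, 3), (5, 4), (5, 11), (5, 12), (6, 3), (6, 4), (6, 11), (6, 12), (7, 3), (7, 4), (7, 11), (7, 12)]
Unfold 5 (reflect across h@4): 32 holes -> [(0, 3), (0, 4), (0, 11), (0, 12), (1, 3), (1, 4), (1, 11), (1, 12), (2, 3), (2, 4), (2, 11), (2, 12), (3, 3), (3, 4), (3, 11), (3, 12), (4, 3), (4, 4), (4, 11), (4, 12), (5, 3), (5, 4), (5, 11), (5, 12), (6, 3), (6, 4), (6, 11), (6, 12), (7, 3), (7, 4), (7, 11), (7, 12)]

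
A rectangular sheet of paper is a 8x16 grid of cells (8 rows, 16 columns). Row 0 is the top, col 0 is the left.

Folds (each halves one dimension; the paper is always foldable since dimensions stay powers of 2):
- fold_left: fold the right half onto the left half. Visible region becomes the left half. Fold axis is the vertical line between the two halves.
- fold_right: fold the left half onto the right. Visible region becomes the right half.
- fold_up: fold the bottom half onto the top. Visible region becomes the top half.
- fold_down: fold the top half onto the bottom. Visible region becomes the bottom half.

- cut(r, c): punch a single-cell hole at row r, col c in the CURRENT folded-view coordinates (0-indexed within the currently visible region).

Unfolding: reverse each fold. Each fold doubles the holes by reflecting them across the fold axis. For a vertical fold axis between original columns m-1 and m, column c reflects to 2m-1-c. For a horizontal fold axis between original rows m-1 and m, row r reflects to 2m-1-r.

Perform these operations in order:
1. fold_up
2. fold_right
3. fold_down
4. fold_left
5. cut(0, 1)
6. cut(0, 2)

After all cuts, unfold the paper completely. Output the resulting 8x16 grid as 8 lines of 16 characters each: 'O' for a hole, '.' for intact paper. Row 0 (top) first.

Op 1 fold_up: fold axis h@4; visible region now rows[0,4) x cols[0,16) = 4x16
Op 2 fold_right: fold axis v@8; visible region now rows[0,4) x cols[8,16) = 4x8
Op 3 fold_down: fold axis h@2; visible region now rows[2,4) x cols[8,16) = 2x8
Op 4 fold_left: fold axis v@12; visible region now rows[2,4) x cols[8,12) = 2x4
Op 5 cut(0, 1): punch at orig (2,9); cuts so far [(2, 9)]; region rows[2,4) x cols[8,12) = 2x4
Op 6 cut(0, 2): punch at orig (2,10); cuts so far [(2, 9), (2, 10)]; region rows[2,4) x cols[8,12) = 2x4
Unfold 1 (reflect across v@12): 4 holes -> [(2, 9), (2, 10), (2, 13), (2, 14)]
Unfold 2 (reflect across h@2): 8 holes -> [(1, 9), (1, 10), (1, 13), (1, 14), (2, 9), (2, 10), (2, 13), (2, 14)]
Unfold 3 (reflect across v@8): 16 holes -> [(1, 1), (1, 2), (1, 5), (1, 6), (1, 9), (1, 10), (1, 13), (1, 14), (2, 1), (2, 2), (2, 5), (2, 6), (2, 9), (2, 10), (2, 13), (2, 14)]
Unfold 4 (reflect across h@4): 32 holes -> [(1, 1), (1, 2), (1, 5), (1, 6), (1, 9), (1, 10), (1, 13), (1, 14), (2, 1), (2, 2), (2, 5), (2, 6), (2, 9), (2, 10), (2, 13), (2, 14), (5, 1), (5, 2), (5, 5), (5, 6), (5, 9), (5, 10), (5, 13), (5, 14), (6, 1), (6, 2), (6, 5), (6, 6), (6, 9), (6, 10), (6, 13), (6, 14)]

Answer: ................
.OO..OO..OO..OO.
.OO..OO..OO..OO.
................
................
.OO..OO..OO..OO.
.OO..OO..OO..OO.
................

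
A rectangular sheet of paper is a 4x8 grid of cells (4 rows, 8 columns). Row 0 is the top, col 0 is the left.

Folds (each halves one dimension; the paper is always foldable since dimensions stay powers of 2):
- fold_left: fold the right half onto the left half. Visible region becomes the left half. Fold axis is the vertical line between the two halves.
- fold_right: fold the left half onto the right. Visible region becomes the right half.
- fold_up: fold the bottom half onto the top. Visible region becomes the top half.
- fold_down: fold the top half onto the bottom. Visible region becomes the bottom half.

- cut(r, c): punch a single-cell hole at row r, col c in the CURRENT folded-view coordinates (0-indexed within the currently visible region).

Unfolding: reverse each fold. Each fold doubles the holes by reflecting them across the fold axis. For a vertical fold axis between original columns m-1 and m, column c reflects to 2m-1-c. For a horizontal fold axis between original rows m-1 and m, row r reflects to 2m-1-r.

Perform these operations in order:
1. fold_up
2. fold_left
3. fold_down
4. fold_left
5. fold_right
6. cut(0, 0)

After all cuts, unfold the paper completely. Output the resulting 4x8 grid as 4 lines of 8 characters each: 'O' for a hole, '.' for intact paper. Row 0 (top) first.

Answer: OOOOOOOO
OOOOOOOO
OOOOOOOO
OOOOOOOO

Derivation:
Op 1 fold_up: fold axis h@2; visible region now rows[0,2) x cols[0,8) = 2x8
Op 2 fold_left: fold axis v@4; visible region now rows[0,2) x cols[0,4) = 2x4
Op 3 fold_down: fold axis h@1; visible region now rows[1,2) x cols[0,4) = 1x4
Op 4 fold_left: fold axis v@2; visible region now rows[1,2) x cols[0,2) = 1x2
Op 5 fold_right: fold axis v@1; visible region now rows[1,2) x cols[1,2) = 1x1
Op 6 cut(0, 0): punch at orig (1,1); cuts so far [(1, 1)]; region rows[1,2) x cols[1,2) = 1x1
Unfold 1 (reflect across v@1): 2 holes -> [(1, 0), (1, 1)]
Unfold 2 (reflect across v@2): 4 holes -> [(1, 0), (1, 1), (1, 2), (1, 3)]
Unfold 3 (reflect across h@1): 8 holes -> [(0, 0), (0, 1), (0, 2), (0, 3), (1, 0), (1, 1), (1, 2), (1, 3)]
Unfold 4 (reflect across v@4): 16 holes -> [(0, 0), (0, 1), (0, 2), (0, 3), (0, 4), (0, 5), (0, 6), (0, 7), (1, 0), (1, 1), (1, 2), (1, 3), (1, 4), (1, 5), (1, 6), (1, 7)]
Unfold 5 (reflect across h@2): 32 holes -> [(0, 0), (0, 1), (0, 2), (0, 3), (0, 4), (0, 5), (0, 6), (0, 7), (1, 0), (1, 1), (1, 2), (1, 3), (1, 4), (1, 5), (1, 6), (1, 7), (2, 0), (2, 1), (2, 2), (2, 3), (2, 4), (2, 5), (2, 6), (2, 7), (3, 0), (3, 1), (3, 2), (3, 3), (3, 4), (3, 5), (3, 6), (3, 7)]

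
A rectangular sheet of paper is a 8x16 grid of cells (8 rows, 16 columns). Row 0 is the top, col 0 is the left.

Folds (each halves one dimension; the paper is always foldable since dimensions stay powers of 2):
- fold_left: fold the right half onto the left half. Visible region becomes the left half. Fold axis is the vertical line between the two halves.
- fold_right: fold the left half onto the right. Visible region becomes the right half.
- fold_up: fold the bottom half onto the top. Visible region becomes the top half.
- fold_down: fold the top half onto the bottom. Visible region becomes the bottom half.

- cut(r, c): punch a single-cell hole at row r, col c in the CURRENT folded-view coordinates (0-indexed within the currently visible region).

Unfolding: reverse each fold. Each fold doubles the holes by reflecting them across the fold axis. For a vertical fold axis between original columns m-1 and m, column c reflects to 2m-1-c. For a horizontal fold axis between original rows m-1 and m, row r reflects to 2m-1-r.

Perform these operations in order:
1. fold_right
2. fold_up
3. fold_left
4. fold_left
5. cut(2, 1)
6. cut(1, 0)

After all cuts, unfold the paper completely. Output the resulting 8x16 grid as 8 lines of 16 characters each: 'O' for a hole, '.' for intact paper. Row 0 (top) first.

Op 1 fold_right: fold axis v@8; visible region now rows[0,8) x cols[8,16) = 8x8
Op 2 fold_up: fold axis h@4; visible region now rows[0,4) x cols[8,16) = 4x8
Op 3 fold_left: fold axis v@12; visible region now rows[0,4) x cols[8,12) = 4x4
Op 4 fold_left: fold axis v@10; visible region now rows[0,4) x cols[8,10) = 4x2
Op 5 cut(2, 1): punch at orig (2,9); cuts so far [(2, 9)]; region rows[0,4) x cols[8,10) = 4x2
Op 6 cut(1, 0): punch at orig (1,8); cuts so far [(1, 8), (2, 9)]; region rows[0,4) x cols[8,10) = 4x2
Unfold 1 (reflect across v@10): 4 holes -> [(1, 8), (1, 11), (2, 9), (2, 10)]
Unfold 2 (reflect across v@12): 8 holes -> [(1, 8), (1, 11), (1, 12), (1, 15), (2, 9), (2, 10), (2, 13), (2, 14)]
Unfold 3 (reflect across h@4): 16 holes -> [(1, 8), (1, 11), (1, 12), (1, 15), (2, 9), (2, 10), (2, 13), (2, 14), (5, 9), (5, 10), (5, 13), (5, 14), (6, 8), (6, 11), (6, 12), (6, 15)]
Unfold 4 (reflect across v@8): 32 holes -> [(1, 0), (1, 3), (1, 4), (1, 7), (1, 8), (1, 11), (1, 12), (1, 15), (2, 1), (2, 2), (2, 5), (2, 6), (2, 9), (2, 10), (2, 13), (2, 14), (5, 1), (5, 2), (5, 5), (5, 6), (5, 9), (5, 10), (5, 13), (5, 14), (6, 0), (6, 3), (6, 4), (6, 7), (6, 8), (6, 11), (6, 12), (6, 15)]

Answer: ................
O..OO..OO..OO..O
.OO..OO..OO..OO.
................
................
.OO..OO..OO..OO.
O..OO..OO..OO..O
................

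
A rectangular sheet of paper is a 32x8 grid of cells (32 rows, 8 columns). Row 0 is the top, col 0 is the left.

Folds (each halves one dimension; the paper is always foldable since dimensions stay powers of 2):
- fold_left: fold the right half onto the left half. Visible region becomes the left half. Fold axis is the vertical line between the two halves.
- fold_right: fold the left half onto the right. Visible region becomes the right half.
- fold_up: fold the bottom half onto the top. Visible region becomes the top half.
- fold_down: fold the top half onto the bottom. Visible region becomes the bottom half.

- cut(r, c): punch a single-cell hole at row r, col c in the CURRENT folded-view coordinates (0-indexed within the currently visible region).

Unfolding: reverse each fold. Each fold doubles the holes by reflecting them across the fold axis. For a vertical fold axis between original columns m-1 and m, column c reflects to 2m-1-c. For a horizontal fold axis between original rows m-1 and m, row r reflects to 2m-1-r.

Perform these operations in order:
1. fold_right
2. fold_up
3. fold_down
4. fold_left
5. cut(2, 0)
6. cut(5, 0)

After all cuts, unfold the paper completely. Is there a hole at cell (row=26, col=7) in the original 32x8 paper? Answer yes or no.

Op 1 fold_right: fold axis v@4; visible region now rows[0,32) x cols[4,8) = 32x4
Op 2 fold_up: fold axis h@16; visible region now rows[0,16) x cols[4,8) = 16x4
Op 3 fold_down: fold axis h@8; visible region now rows[8,16) x cols[4,8) = 8x4
Op 4 fold_left: fold axis v@6; visible region now rows[8,16) x cols[4,6) = 8x2
Op 5 cut(2, 0): punch at orig (10,4); cuts so far [(10, 4)]; region rows[8,16) x cols[4,6) = 8x2
Op 6 cut(5, 0): punch at orig (13,4); cuts so far [(10, 4), (13, 4)]; region rows[8,16) x cols[4,6) = 8x2
Unfold 1 (reflect across v@6): 4 holes -> [(10, 4), (10, 7), (13, 4), (13, 7)]
Unfold 2 (reflect across h@8): 8 holes -> [(2, 4), (2, 7), (5, 4), (5, 7), (10, 4), (10, 7), (13, 4), (13, 7)]
Unfold 3 (reflect across h@16): 16 holes -> [(2, 4), (2, 7), (5, 4), (5, 7), (10, 4), (10, 7), (13, 4), (13, 7), (18, 4), (18, 7), (21, 4), (21, 7), (26, 4), (26, 7), (29, 4), (29, 7)]
Unfold 4 (reflect across v@4): 32 holes -> [(2, 0), (2, 3), (2, 4), (2, 7), (5, 0), (5, 3), (5, 4), (5, 7), (10, 0), (10, 3), (10, 4), (10, 7), (13, 0), (13, 3), (13, 4), (13, 7), (18, 0), (18, 3), (18, 4), (18, 7), (21, 0), (21, 3), (21, 4), (21, 7), (26, 0), (26, 3), (26, 4), (26, 7), (29, 0), (29, 3), (29, 4), (29, 7)]
Holes: [(2, 0), (2, 3), (2, 4), (2, 7), (5, 0), (5, 3), (5, 4), (5, 7), (10, 0), (10, 3), (10, 4), (10, 7), (13, 0), (13, 3), (13, 4), (13, 7), (18, 0), (18, 3), (18, 4), (18, 7), (21, 0), (21, 3), (21, 4), (21, 7), (26, 0), (26, 3), (26, 4), (26, 7), (29, 0), (29, 3), (29, 4), (29, 7)]

Answer: yes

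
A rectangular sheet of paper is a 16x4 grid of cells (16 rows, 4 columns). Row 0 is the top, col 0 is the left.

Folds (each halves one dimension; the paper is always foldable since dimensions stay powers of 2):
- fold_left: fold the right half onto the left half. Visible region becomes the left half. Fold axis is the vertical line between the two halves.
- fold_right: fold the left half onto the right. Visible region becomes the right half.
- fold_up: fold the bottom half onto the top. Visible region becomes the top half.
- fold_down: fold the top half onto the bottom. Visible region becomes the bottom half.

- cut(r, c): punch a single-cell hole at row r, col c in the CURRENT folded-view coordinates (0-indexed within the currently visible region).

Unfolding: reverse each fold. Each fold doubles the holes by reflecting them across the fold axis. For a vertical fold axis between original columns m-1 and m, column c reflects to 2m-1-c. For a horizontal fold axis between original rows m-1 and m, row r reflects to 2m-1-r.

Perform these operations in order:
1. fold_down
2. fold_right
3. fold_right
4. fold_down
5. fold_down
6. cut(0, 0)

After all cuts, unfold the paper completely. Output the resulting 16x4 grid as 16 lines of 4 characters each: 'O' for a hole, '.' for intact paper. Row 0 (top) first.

Op 1 fold_down: fold axis h@8; visible region now rows[8,16) x cols[0,4) = 8x4
Op 2 fold_right: fold axis v@2; visible region now rows[8,16) x cols[2,4) = 8x2
Op 3 fold_right: fold axis v@3; visible region now rows[8,16) x cols[3,4) = 8x1
Op 4 fold_down: fold axis h@12; visible region now rows[12,16) x cols[3,4) = 4x1
Op 5 fold_down: fold axis h@14; visible region now rows[14,16) x cols[3,4) = 2x1
Op 6 cut(0, 0): punch at orig (14,3); cuts so far [(14, 3)]; region rows[14,16) x cols[3,4) = 2x1
Unfold 1 (reflect across h@14): 2 holes -> [(13, 3), (14, 3)]
Unfold 2 (reflect across h@12): 4 holes -> [(9, 3), (10, 3), (13, 3), (14, 3)]
Unfold 3 (reflect across v@3): 8 holes -> [(9, 2), (9, 3), (10, 2), (10, 3), (13, 2), (13, 3), (14, 2), (14, 3)]
Unfold 4 (reflect across v@2): 16 holes -> [(9, 0), (9, 1), (9, 2), (9, 3), (10, 0), (10, 1), (10, 2), (10, 3), (13, 0), (13, 1), (13, 2), (13, 3), (14, 0), (14, 1), (14, 2), (14, 3)]
Unfold 5 (reflect across h@8): 32 holes -> [(1, 0), (1, 1), (1, 2), (1, 3), (2, 0), (2, 1), (2, 2), (2, 3), (5, 0), (5, 1), (5, 2), (5, 3), (6, 0), (6, 1), (6, 2), (6, 3), (9, 0), (9, 1), (9, 2), (9, 3), (10, 0), (10, 1), (10, 2), (10, 3), (13, 0), (13, 1), (13, 2), (13, 3), (14, 0), (14, 1), (14, 2), (14, 3)]

Answer: ....
OOOO
OOOO
....
....
OOOO
OOOO
....
....
OOOO
OOOO
....
....
OOOO
OOOO
....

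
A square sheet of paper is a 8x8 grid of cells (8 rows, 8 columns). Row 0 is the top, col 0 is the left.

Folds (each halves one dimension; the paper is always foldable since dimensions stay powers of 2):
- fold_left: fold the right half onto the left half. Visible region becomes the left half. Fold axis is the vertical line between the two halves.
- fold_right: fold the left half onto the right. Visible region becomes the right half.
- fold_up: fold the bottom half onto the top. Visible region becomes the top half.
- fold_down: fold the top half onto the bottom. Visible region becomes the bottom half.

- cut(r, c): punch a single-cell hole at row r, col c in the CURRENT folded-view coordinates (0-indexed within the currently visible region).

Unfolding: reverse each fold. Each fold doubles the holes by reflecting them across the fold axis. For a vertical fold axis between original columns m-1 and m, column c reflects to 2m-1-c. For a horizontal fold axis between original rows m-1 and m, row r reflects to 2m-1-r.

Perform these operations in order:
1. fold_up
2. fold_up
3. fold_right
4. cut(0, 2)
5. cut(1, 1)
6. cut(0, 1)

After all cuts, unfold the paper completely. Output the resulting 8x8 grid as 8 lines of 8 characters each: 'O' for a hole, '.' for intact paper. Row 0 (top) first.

Op 1 fold_up: fold axis h@4; visible region now rows[0,4) x cols[0,8) = 4x8
Op 2 fold_up: fold axis h@2; visible region now rows[0,2) x cols[0,8) = 2x8
Op 3 fold_right: fold axis v@4; visible region now rows[0,2) x cols[4,8) = 2x4
Op 4 cut(0, 2): punch at orig (0,6); cuts so far [(0, 6)]; region rows[0,2) x cols[4,8) = 2x4
Op 5 cut(1, 1): punch at orig (1,5); cuts so far [(0, 6), (1, 5)]; region rows[0,2) x cols[4,8) = 2x4
Op 6 cut(0, 1): punch at orig (0,5); cuts so far [(0, 5), (0, 6), (1, 5)]; region rows[0,2) x cols[4,8) = 2x4
Unfold 1 (reflect across v@4): 6 holes -> [(0, 1), (0, 2), (0, 5), (0, 6), (1, 2), (1, 5)]
Unfold 2 (reflect across h@2): 12 holes -> [(0, 1), (0, 2), (0, 5), (0, 6), (1, 2), (1, 5), (2, 2), (2, 5), (3, 1), (3, 2), (3, 5), (3, 6)]
Unfold 3 (reflect across h@4): 24 holes -> [(0, 1), (0, 2), (0, 5), (0, 6), (1, 2), (1, 5), (2, 2), (2, 5), (3, 1), (3, 2), (3, 5), (3, 6), (4, 1), (4, 2), (4, 5), (4, 6), (5, 2), (5, 5), (6, 2), (6, 5), (7, 1), (7, 2), (7, 5), (7, 6)]

Answer: .OO..OO.
..O..O..
..O..O..
.OO..OO.
.OO..OO.
..O..O..
..O..O..
.OO..OO.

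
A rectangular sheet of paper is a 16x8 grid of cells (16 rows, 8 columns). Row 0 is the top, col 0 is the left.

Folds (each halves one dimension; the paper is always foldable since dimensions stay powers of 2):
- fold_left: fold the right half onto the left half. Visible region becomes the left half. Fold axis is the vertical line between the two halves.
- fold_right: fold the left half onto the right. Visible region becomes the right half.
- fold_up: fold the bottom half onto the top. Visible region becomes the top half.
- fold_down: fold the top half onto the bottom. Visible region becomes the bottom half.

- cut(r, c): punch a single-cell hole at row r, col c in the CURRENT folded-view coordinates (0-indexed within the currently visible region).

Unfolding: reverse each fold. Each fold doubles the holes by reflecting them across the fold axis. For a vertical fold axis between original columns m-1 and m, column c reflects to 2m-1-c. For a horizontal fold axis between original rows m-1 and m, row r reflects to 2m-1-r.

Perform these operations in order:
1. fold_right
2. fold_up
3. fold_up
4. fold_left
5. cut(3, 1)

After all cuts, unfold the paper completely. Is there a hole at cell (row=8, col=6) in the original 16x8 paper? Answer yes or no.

Op 1 fold_right: fold axis v@4; visible region now rows[0,16) x cols[4,8) = 16x4
Op 2 fold_up: fold axis h@8; visible region now rows[0,8) x cols[4,8) = 8x4
Op 3 fold_up: fold axis h@4; visible region now rows[0,4) x cols[4,8) = 4x4
Op 4 fold_left: fold axis v@6; visible region now rows[0,4) x cols[4,6) = 4x2
Op 5 cut(3, 1): punch at orig (3,5); cuts so far [(3, 5)]; region rows[0,4) x cols[4,6) = 4x2
Unfold 1 (reflect across v@6): 2 holes -> [(3, 5), (3, 6)]
Unfold 2 (reflect across h@4): 4 holes -> [(3, 5), (3, 6), (4, 5), (4, 6)]
Unfold 3 (reflect across h@8): 8 holes -> [(3, 5), (3, 6), (4, 5), (4, 6), (11, 5), (11, 6), (12, 5), (12, 6)]
Unfold 4 (reflect across v@4): 16 holes -> [(3, 1), (3, 2), (3, 5), (3, 6), (4, 1), (4, 2), (4, 5), (4, 6), (11, 1), (11, 2), (11, 5), (11, 6), (12, 1), (12, 2), (12, 5), (12, 6)]
Holes: [(3, 1), (3, 2), (3, 5), (3, 6), (4, 1), (4, 2), (4, 5), (4, 6), (11, 1), (11, 2), (11, 5), (11, 6), (12, 1), (12, 2), (12, 5), (12, 6)]

Answer: no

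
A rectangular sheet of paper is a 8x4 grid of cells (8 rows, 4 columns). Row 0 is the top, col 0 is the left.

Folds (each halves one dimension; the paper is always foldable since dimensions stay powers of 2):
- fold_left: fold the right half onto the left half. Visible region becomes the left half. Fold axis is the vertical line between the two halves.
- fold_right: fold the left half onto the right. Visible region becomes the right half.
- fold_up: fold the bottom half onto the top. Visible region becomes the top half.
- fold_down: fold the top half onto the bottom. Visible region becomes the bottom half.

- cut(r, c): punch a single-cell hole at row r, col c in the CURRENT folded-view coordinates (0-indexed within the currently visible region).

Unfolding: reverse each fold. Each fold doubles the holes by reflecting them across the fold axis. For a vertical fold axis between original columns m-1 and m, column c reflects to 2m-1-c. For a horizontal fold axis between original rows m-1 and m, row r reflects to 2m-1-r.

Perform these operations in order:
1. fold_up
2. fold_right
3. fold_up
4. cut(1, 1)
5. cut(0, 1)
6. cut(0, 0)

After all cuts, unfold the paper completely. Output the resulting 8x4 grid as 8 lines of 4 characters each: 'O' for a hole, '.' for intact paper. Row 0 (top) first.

Answer: OOOO
O..O
O..O
OOOO
OOOO
O..O
O..O
OOOO

Derivation:
Op 1 fold_up: fold axis h@4; visible region now rows[0,4) x cols[0,4) = 4x4
Op 2 fold_right: fold axis v@2; visible region now rows[0,4) x cols[2,4) = 4x2
Op 3 fold_up: fold axis h@2; visible region now rows[0,2) x cols[2,4) = 2x2
Op 4 cut(1, 1): punch at orig (1,3); cuts so far [(1, 3)]; region rows[0,2) x cols[2,4) = 2x2
Op 5 cut(0, 1): punch at orig (0,3); cuts so far [(0, 3), (1, 3)]; region rows[0,2) x cols[2,4) = 2x2
Op 6 cut(0, 0): punch at orig (0,2); cuts so far [(0, 2), (0, 3), (1, 3)]; region rows[0,2) x cols[2,4) = 2x2
Unfold 1 (reflect across h@2): 6 holes -> [(0, 2), (0, 3), (1, 3), (2, 3), (3, 2), (3, 3)]
Unfold 2 (reflect across v@2): 12 holes -> [(0, 0), (0, 1), (0, 2), (0, 3), (1, 0), (1, 3), (2, 0), (2, 3), (3, 0), (3, 1), (3, 2), (3, 3)]
Unfold 3 (reflect across h@4): 24 holes -> [(0, 0), (0, 1), (0, 2), (0, 3), (1, 0), (1, 3), (2, 0), (2, 3), (3, 0), (3, 1), (3, 2), (3, 3), (4, 0), (4, 1), (4, 2), (4, 3), (5, 0), (5, 3), (6, 0), (6, 3), (7, 0), (7, 1), (7, 2), (7, 3)]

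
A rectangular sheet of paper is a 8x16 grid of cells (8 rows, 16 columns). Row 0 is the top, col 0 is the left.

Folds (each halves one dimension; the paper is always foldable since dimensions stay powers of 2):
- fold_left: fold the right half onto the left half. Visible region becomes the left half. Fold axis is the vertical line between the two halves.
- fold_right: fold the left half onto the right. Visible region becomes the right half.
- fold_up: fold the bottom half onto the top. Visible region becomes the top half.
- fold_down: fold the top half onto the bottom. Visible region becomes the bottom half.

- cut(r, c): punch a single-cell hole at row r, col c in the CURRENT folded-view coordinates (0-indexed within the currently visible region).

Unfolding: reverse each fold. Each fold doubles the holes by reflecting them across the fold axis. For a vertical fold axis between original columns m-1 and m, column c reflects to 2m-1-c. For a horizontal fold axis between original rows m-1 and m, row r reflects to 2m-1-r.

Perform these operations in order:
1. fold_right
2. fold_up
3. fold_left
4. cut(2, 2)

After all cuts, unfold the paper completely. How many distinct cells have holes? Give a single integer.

Answer: 8

Derivation:
Op 1 fold_right: fold axis v@8; visible region now rows[0,8) x cols[8,16) = 8x8
Op 2 fold_up: fold axis h@4; visible region now rows[0,4) x cols[8,16) = 4x8
Op 3 fold_left: fold axis v@12; visible region now rows[0,4) x cols[8,12) = 4x4
Op 4 cut(2, 2): punch at orig (2,10); cuts so far [(2, 10)]; region rows[0,4) x cols[8,12) = 4x4
Unfold 1 (reflect across v@12): 2 holes -> [(2, 10), (2, 13)]
Unfold 2 (reflect across h@4): 4 holes -> [(2, 10), (2, 13), (5, 10), (5, 13)]
Unfold 3 (reflect across v@8): 8 holes -> [(2, 2), (2, 5), (2, 10), (2, 13), (5, 2), (5, 5), (5, 10), (5, 13)]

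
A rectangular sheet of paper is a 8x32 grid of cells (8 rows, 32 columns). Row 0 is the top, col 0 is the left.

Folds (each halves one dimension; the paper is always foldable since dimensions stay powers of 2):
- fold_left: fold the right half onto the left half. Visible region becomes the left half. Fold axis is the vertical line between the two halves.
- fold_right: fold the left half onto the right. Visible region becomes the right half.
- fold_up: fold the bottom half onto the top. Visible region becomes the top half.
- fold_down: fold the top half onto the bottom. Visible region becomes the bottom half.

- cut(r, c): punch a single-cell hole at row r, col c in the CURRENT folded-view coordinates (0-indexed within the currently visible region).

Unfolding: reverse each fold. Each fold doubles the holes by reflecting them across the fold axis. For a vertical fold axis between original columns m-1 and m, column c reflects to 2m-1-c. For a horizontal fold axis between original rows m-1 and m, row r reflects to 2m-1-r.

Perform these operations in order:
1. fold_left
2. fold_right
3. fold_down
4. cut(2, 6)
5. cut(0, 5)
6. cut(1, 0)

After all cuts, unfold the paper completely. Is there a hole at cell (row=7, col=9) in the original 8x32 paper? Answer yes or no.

Answer: no

Derivation:
Op 1 fold_left: fold axis v@16; visible region now rows[0,8) x cols[0,16) = 8x16
Op 2 fold_right: fold axis v@8; visible region now rows[0,8) x cols[8,16) = 8x8
Op 3 fold_down: fold axis h@4; visible region now rows[4,8) x cols[8,16) = 4x8
Op 4 cut(2, 6): punch at orig (6,14); cuts so far [(6, 14)]; region rows[4,8) x cols[8,16) = 4x8
Op 5 cut(0, 5): punch at orig (4,13); cuts so far [(4, 13), (6, 14)]; region rows[4,8) x cols[8,16) = 4x8
Op 6 cut(1, 0): punch at orig (5,8); cuts so far [(4, 13), (5, 8), (6, 14)]; region rows[4,8) x cols[8,16) = 4x8
Unfold 1 (reflect across h@4): 6 holes -> [(1, 14), (2, 8), (3, 13), (4, 13), (5, 8), (6, 14)]
Unfold 2 (reflect across v@8): 12 holes -> [(1, 1), (1, 14), (2, 7), (2, 8), (3, 2), (3, 13), (4, 2), (4, 13), (5, 7), (5, 8), (6, 1), (6, 14)]
Unfold 3 (reflect across v@16): 24 holes -> [(1, 1), (1, 14), (1, 17), (1, 30), (2, 7), (2, 8), (2, 23), (2, 24), (3, 2), (3, 13), (3, 18), (3, 29), (4, 2), (4, 13), (4, 18), (4, 29), (5, 7), (5, 8), (5, 23), (5, 24), (6, 1), (6, 14), (6, 17), (6, 30)]
Holes: [(1, 1), (1, 14), (1, 17), (1, 30), (2, 7), (2, 8), (2, 23), (2, 24), (3, 2), (3, 13), (3, 18), (3, 29), (4, 2), (4, 13), (4, 18), (4, 29), (5, 7), (5, 8), (5, 23), (5, 24), (6, 1), (6, 14), (6, 17), (6, 30)]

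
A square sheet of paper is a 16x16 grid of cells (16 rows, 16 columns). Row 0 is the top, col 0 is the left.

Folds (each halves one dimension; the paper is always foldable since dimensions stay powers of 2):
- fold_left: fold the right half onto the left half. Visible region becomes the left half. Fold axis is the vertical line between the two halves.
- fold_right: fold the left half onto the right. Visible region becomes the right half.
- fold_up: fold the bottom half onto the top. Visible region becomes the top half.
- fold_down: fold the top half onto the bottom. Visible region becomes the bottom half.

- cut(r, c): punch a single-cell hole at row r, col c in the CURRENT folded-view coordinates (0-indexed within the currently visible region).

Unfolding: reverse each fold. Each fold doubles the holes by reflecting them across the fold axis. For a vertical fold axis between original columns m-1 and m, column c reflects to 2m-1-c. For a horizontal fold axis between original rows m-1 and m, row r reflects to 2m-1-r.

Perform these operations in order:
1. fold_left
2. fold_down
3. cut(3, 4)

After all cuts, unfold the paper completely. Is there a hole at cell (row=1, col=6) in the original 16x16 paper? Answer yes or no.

Answer: no

Derivation:
Op 1 fold_left: fold axis v@8; visible region now rows[0,16) x cols[0,8) = 16x8
Op 2 fold_down: fold axis h@8; visible region now rows[8,16) x cols[0,8) = 8x8
Op 3 cut(3, 4): punch at orig (11,4); cuts so far [(11, 4)]; region rows[8,16) x cols[0,8) = 8x8
Unfold 1 (reflect across h@8): 2 holes -> [(4, 4), (11, 4)]
Unfold 2 (reflect across v@8): 4 holes -> [(4, 4), (4, 11), (11, 4), (11, 11)]
Holes: [(4, 4), (4, 11), (11, 4), (11, 11)]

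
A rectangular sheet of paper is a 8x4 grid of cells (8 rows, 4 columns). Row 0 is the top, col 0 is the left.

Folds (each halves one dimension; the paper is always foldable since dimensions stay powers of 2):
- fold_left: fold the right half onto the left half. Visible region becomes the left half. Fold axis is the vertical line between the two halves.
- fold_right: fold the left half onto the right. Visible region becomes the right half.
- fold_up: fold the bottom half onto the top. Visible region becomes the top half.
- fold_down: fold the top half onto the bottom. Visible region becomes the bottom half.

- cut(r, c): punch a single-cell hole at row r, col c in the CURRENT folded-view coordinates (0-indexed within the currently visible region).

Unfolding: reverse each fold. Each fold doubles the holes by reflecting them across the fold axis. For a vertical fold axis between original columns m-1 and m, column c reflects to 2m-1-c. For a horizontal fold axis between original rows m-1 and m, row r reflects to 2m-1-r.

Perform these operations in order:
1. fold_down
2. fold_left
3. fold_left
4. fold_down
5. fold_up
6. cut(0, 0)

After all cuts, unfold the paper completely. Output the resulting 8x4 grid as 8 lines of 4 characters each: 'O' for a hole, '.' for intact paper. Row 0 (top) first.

Op 1 fold_down: fold axis h@4; visible region now rows[4,8) x cols[0,4) = 4x4
Op 2 fold_left: fold axis v@2; visible region now rows[4,8) x cols[0,2) = 4x2
Op 3 fold_left: fold axis v@1; visible region now rows[4,8) x cols[0,1) = 4x1
Op 4 fold_down: fold axis h@6; visible region now rows[6,8) x cols[0,1) = 2x1
Op 5 fold_up: fold axis h@7; visible region now rows[6,7) x cols[0,1) = 1x1
Op 6 cut(0, 0): punch at orig (6,0); cuts so far [(6, 0)]; region rows[6,7) x cols[0,1) = 1x1
Unfold 1 (reflect across h@7): 2 holes -> [(6, 0), (7, 0)]
Unfold 2 (reflect across h@6): 4 holes -> [(4, 0), (5, 0), (6, 0), (7, 0)]
Unfold 3 (reflect across v@1): 8 holes -> [(4, 0), (4, 1), (5, 0), (5, 1), (6, 0), (6, 1), (7, 0), (7, 1)]
Unfold 4 (reflect across v@2): 16 holes -> [(4, 0), (4, 1), (4, 2), (4, 3), (5, 0), (5, 1), (5, 2), (5, 3), (6, 0), (6, 1), (6, 2), (6, 3), (7, 0), (7, 1), (7, 2), (7, 3)]
Unfold 5 (reflect across h@4): 32 holes -> [(0, 0), (0, 1), (0, 2), (0, 3), (1, 0), (1, 1), (1, 2), (1, 3), (2, 0), (2, 1), (2, 2), (2, 3), (3, 0), (3, 1), (3, 2), (3, 3), (4, 0), (4, 1), (4, 2), (4, 3), (5, 0), (5, 1), (5, 2), (5, 3), (6, 0), (6, 1), (6, 2), (6, 3), (7, 0), (7, 1), (7, 2), (7, 3)]

Answer: OOOO
OOOO
OOOO
OOOO
OOOO
OOOO
OOOO
OOOO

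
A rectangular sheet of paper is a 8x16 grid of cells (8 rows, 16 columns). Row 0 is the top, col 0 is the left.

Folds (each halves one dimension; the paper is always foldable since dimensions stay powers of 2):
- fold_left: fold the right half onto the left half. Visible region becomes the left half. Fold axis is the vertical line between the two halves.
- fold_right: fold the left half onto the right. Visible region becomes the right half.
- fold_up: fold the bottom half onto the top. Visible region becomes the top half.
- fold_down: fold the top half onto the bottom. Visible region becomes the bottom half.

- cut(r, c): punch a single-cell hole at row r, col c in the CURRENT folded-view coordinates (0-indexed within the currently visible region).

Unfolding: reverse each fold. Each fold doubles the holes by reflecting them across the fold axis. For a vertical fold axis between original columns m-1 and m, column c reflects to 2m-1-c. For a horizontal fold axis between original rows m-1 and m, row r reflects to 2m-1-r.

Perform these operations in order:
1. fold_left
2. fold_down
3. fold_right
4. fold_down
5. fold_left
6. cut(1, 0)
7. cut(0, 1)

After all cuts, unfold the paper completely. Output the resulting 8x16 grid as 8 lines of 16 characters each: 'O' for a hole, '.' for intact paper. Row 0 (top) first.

Answer: O..OO..OO..OO..O
.OO..OO..OO..OO.
.OO..OO..OO..OO.
O..OO..OO..OO..O
O..OO..OO..OO..O
.OO..OO..OO..OO.
.OO..OO..OO..OO.
O..OO..OO..OO..O

Derivation:
Op 1 fold_left: fold axis v@8; visible region now rows[0,8) x cols[0,8) = 8x8
Op 2 fold_down: fold axis h@4; visible region now rows[4,8) x cols[0,8) = 4x8
Op 3 fold_right: fold axis v@4; visible region now rows[4,8) x cols[4,8) = 4x4
Op 4 fold_down: fold axis h@6; visible region now rows[6,8) x cols[4,8) = 2x4
Op 5 fold_left: fold axis v@6; visible region now rows[6,8) x cols[4,6) = 2x2
Op 6 cut(1, 0): punch at orig (7,4); cuts so far [(7, 4)]; region rows[6,8) x cols[4,6) = 2x2
Op 7 cut(0, 1): punch at orig (6,5); cuts so far [(6, 5), (7, 4)]; region rows[6,8) x cols[4,6) = 2x2
Unfold 1 (reflect across v@6): 4 holes -> [(6, 5), (6, 6), (7, 4), (7, 7)]
Unfold 2 (reflect across h@6): 8 holes -> [(4, 4), (4, 7), (5, 5), (5, 6), (6, 5), (6, 6), (7, 4), (7, 7)]
Unfold 3 (reflect across v@4): 16 holes -> [(4, 0), (4, 3), (4, 4), (4, 7), (5, 1), (5, 2), (5, 5), (5, 6), (6, 1), (6, 2), (6, 5), (6, 6), (7, 0), (7, 3), (7, 4), (7, 7)]
Unfold 4 (reflect across h@4): 32 holes -> [(0, 0), (0, 3), (0, 4), (0, 7), (1, 1), (1, 2), (1, 5), (1, 6), (2, 1), (2, 2), (2, 5), (2, 6), (3, 0), (3, 3), (3, 4), (3, 7), (4, 0), (4, 3), (4, 4), (4, 7), (5, 1), (5, 2), (5, 5), (5, 6), (6, 1), (6, 2), (6, 5), (6, 6), (7, 0), (7, 3), (7, 4), (7, 7)]
Unfold 5 (reflect across v@8): 64 holes -> [(0, 0), (0, 3), (0, 4), (0, 7), (0, 8), (0, 11), (0, 12), (0, 15), (1, 1), (1, 2), (1, 5), (1, 6), (1, 9), (1, 10), (1, 13), (1, 14), (2, 1), (2, 2), (2, 5), (2, 6), (2, 9), (2, 10), (2, 13), (2, 14), (3, 0), (3, 3), (3, 4), (3, 7), (3, 8), (3, 11), (3, 12), (3, 15), (4, 0), (4, 3), (4, 4), (4, 7), (4, 8), (4, 11), (4, 12), (4, 15), (5, 1), (5, 2), (5, 5), (5, 6), (5, 9), (5, 10), (5, 13), (5, 14), (6, 1), (6, 2), (6, 5), (6, 6), (6, 9), (6, 10), (6, 13), (6, 14), (7, 0), (7, 3), (7, 4), (7, 7), (7, 8), (7, 11), (7, 12), (7, 15)]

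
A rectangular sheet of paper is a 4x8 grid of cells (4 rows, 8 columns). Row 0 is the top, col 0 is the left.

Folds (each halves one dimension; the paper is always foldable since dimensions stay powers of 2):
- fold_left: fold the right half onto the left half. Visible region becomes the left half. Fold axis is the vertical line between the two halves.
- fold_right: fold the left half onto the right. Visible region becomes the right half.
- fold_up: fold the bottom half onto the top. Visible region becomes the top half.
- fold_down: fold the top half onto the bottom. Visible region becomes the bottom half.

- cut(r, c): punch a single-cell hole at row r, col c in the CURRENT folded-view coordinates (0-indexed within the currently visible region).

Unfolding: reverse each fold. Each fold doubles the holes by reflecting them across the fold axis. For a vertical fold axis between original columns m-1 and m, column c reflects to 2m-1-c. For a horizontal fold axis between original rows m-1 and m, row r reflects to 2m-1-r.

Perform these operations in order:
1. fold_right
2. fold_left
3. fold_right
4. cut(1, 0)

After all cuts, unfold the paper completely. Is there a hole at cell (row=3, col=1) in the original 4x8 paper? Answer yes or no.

Op 1 fold_right: fold axis v@4; visible region now rows[0,4) x cols[4,8) = 4x4
Op 2 fold_left: fold axis v@6; visible region now rows[0,4) x cols[4,6) = 4x2
Op 3 fold_right: fold axis v@5; visible region now rows[0,4) x cols[5,6) = 4x1
Op 4 cut(1, 0): punch at orig (1,5); cuts so far [(1, 5)]; region rows[0,4) x cols[5,6) = 4x1
Unfold 1 (reflect across v@5): 2 holes -> [(1, 4), (1, 5)]
Unfold 2 (reflect across v@6): 4 holes -> [(1, 4), (1, 5), (1, 6), (1, 7)]
Unfold 3 (reflect across v@4): 8 holes -> [(1, 0), (1, 1), (1, 2), (1, 3), (1, 4), (1, 5), (1, 6), (1, 7)]
Holes: [(1, 0), (1, 1), (1, 2), (1, 3), (1, 4), (1, 5), (1, 6), (1, 7)]

Answer: no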